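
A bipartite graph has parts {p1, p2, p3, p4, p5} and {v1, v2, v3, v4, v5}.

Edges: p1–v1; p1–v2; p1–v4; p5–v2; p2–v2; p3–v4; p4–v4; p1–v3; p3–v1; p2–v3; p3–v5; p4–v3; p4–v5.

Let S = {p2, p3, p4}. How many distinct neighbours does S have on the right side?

The union of neighbours of {p2, p3, p4} is {v1, v2, v3, v4, v5}, which has 5 elements.
Since |N(S)| = 5 ≥ |S| = 3, Hall's condition holds for this subset.

5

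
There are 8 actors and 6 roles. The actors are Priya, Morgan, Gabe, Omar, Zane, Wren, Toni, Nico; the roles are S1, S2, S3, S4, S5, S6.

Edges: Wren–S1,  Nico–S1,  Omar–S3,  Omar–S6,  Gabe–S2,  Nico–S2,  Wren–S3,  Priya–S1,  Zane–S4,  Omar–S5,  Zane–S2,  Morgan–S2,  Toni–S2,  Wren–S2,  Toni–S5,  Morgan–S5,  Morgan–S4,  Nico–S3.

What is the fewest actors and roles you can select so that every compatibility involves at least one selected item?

6

A maximum matching has 6 edges (e.g. Priya–S1, Morgan–S5, Gabe–S2, Omar–S6, Zane–S4, Wren–S3).
By König's theorem the minimum vertex cover has the same size. One such cover is {Omar, S1, S2, S3, S4, S5}.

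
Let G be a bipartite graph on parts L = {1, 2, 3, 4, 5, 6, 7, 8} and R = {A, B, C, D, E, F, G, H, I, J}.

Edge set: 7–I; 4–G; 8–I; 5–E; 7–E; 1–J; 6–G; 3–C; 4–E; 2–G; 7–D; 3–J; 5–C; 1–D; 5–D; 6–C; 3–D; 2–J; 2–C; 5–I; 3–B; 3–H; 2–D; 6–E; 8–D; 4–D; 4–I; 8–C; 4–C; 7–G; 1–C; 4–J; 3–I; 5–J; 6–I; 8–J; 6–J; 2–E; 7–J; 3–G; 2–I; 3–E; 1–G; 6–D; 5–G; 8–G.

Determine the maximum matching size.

A valid assignment of size 7: 1-C, 2-I, 3-H, 4-D, 5-E, 6-G, 7-J.
The set {1, 2, 4, 5, 6, 7, 8} has only 6 neighbours ({C, D, E, G, I, J}), so by Hall's theorem at most 7 of the 8 left vertices can be matched.

7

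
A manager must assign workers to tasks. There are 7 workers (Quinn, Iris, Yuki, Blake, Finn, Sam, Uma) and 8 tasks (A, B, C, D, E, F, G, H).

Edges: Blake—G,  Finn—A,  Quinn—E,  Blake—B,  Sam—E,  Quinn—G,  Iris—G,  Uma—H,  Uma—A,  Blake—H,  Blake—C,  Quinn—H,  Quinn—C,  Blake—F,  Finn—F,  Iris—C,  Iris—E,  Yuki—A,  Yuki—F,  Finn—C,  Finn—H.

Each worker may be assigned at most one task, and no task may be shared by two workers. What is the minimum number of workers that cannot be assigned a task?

0

For example, pair Quinn-G, Iris-C, Yuki-A, Blake-B, Finn-F, Sam-E, Uma-H.
All 7 workers are matched, so no larger matching exists.
That matches 7 of the 7, leaving 0 unmatched; no matching can do better.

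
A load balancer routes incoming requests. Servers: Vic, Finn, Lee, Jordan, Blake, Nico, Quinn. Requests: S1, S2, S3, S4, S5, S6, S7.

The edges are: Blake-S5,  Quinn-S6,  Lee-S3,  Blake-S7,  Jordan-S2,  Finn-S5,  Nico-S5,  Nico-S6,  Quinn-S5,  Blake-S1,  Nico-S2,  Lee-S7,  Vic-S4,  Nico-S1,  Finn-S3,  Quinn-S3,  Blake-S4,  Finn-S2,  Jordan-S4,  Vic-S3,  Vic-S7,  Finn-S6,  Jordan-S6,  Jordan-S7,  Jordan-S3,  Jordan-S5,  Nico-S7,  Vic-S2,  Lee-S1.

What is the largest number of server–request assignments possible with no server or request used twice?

7

A valid assignment of size 7: Vic→S3, Finn→S5, Lee→S1, Jordan→S2, Blake→S4, Nico→S7, Quinn→S6.
All 7 servers are matched, so no larger matching exists.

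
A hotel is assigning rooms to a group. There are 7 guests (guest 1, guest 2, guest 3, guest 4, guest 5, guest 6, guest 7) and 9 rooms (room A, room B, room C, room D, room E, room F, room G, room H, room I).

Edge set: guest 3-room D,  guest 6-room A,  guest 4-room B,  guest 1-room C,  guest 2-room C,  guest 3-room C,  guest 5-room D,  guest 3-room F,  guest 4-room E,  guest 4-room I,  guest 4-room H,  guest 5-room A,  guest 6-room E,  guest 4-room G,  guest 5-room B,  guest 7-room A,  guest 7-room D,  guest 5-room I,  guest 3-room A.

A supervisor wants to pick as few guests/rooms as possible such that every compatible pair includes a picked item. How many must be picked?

{guest 3, guest 4, guest 5, guest 6, guest 7, room C} is a vertex cover of size 6: every edge has an endpoint in this set.
No smaller cover exists because guest 1–room C, guest 3–room F, guest 4–room I, guest 5–room B, guest 6–room E, guest 7–room D is a matching of size 6, and a cover must include an endpoint of each of these disjoint edges (König's theorem).

6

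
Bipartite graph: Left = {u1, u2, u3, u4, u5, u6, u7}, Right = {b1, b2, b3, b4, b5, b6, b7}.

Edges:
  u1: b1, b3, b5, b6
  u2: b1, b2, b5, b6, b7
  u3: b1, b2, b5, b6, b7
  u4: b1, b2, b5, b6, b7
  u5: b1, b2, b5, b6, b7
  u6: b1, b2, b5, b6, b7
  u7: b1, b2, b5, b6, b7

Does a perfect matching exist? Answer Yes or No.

No

The set {u2, u3, u4, u5, u6, u7} has only 5 neighbours ({b1, b2, b5, b6, b7}), so by Hall's theorem at most 6 of the 7 left vertices can be matched.
Hence no matching covers every left vertex.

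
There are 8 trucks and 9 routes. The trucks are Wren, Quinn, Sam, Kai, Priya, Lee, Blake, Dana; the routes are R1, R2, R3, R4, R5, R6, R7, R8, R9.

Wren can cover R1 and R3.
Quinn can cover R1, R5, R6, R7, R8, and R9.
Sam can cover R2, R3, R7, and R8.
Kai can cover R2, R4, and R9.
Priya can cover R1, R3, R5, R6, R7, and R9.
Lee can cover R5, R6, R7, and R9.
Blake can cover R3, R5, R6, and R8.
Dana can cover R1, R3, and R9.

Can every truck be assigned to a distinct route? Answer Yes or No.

Yes

One maximum matching: Wren-R3, Quinn-R1, Sam-R7, Kai-R4, Priya-R6, Lee-R5, Blake-R8, Dana-R9.
All 8 trucks are covered.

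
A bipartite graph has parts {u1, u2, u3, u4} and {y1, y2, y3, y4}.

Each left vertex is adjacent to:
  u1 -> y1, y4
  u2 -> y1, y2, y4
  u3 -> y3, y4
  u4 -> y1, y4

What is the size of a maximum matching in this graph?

A valid assignment of size 4: u1–y4, u2–y2, u3–y3, u4–y1.
This saturates every left vertex, so 4 is the maximum.

4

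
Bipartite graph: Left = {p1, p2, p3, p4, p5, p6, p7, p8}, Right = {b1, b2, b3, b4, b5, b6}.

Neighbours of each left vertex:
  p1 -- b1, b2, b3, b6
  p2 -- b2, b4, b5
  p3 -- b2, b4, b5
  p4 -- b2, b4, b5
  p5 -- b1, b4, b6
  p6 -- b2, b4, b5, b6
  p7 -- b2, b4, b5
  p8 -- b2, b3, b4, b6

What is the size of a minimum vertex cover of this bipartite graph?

The 6 edges p1–b3, p2–b2, p3–b4, p4–b5, p5–b1, p6–b6 form a matching, so any vertex cover needs at least 6 vertices (one per matched edge).
Conversely {b1, b2, b3, b4, b5, b6} meets every edge and has exactly 6 vertices, so 6 is optimal.

6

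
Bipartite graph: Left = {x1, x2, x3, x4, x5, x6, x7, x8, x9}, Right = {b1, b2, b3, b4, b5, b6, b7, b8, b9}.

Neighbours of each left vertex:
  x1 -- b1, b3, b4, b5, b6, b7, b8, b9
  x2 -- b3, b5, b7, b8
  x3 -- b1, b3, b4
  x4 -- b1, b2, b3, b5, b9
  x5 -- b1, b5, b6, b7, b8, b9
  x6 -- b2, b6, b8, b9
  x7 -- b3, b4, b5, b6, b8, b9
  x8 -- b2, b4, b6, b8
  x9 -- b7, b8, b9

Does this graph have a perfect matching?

One maximum matching: x1-b1, x2-b3, x3-b4, x4-b5, x5-b7, x6-b2, x7-b9, x8-b6, x9-b8.
All 9 left vertices are covered.

Yes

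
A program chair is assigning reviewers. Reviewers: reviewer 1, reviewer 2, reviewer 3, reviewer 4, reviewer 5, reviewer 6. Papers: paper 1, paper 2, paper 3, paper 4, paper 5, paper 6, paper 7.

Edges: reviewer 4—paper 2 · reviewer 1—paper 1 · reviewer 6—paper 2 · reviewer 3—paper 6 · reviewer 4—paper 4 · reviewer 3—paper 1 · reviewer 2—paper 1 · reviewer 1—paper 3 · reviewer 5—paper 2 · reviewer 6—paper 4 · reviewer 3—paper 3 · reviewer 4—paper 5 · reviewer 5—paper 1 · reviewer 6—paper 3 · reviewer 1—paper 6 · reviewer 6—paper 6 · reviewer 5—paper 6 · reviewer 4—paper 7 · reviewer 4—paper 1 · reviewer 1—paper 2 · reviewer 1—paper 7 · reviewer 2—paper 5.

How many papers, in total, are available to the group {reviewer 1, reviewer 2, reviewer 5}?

6

The union of neighbours of {reviewer 1, reviewer 2, reviewer 5} is {paper 1, paper 2, paper 3, paper 5, paper 6, paper 7}, which has 6 elements.
Since |N(S)| = 6 ≥ |S| = 3, Hall's condition holds for this subset.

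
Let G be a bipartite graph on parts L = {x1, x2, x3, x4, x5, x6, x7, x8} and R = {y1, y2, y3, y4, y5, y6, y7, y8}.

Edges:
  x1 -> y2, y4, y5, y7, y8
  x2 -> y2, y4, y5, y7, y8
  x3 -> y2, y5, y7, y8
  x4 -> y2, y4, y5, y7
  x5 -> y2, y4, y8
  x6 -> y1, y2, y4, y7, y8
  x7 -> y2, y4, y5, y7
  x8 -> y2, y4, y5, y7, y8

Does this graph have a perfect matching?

The set {x1, x2, x3, x4, x5, x7, x8} has only 5 neighbours ({y2, y4, y5, y7, y8}), so by Hall's theorem at most 6 of the 8 left vertices can be matched.
Hence no matching covers every left vertex.

No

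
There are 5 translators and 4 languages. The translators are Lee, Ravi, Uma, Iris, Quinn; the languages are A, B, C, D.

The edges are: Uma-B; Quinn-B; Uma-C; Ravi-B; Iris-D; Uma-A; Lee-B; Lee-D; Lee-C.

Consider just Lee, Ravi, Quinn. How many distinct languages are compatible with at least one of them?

The union of neighbours of {Lee, Ravi, Quinn} is {B, C, D}, which has 3 elements.
Since |N(S)| = 3 ≥ |S| = 3, Hall's condition holds for this subset.

3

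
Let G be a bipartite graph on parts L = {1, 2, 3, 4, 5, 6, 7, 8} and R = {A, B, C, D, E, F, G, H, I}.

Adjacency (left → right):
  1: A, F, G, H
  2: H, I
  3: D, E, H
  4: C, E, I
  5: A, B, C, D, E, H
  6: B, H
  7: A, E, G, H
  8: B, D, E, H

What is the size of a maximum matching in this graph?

For example, pair 1→F, 2→I, 3→D, 4→C, 5→A, 6→H, 7→E, 8→B.
This saturates every left vertex, so 8 is the maximum.

8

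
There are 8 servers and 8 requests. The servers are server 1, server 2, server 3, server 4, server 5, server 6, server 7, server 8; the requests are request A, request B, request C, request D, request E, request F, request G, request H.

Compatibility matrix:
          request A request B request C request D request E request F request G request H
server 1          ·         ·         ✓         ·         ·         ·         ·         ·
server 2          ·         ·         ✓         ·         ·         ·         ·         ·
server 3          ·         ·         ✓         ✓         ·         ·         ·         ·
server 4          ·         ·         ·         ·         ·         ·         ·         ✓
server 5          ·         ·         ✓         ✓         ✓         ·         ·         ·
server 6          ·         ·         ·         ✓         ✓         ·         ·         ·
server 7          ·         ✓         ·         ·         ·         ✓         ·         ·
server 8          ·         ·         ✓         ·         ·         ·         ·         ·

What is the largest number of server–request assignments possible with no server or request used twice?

A valid assignment of size 5: server 1-request C, server 3-request D, server 4-request H, server 5-request E, server 7-request F.
The set {server 1, server 2, server 3, server 5, server 6, server 8} has only 3 neighbours ({request C, request D, request E}), so by Hall's theorem at most 5 of the 8 servers can be matched.

5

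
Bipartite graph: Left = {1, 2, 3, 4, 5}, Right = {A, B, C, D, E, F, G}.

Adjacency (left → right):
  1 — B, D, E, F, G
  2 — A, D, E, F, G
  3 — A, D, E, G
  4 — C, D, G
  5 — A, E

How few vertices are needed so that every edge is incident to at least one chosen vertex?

{1, 2, 3, 4, 5} is a vertex cover of size 5: every edge has an endpoint in this set.
No smaller cover exists because 1–G, 2–A, 3–D, 4–C, 5–E is a matching of size 5, and a cover must include an endpoint of each of these disjoint edges (König's theorem).

5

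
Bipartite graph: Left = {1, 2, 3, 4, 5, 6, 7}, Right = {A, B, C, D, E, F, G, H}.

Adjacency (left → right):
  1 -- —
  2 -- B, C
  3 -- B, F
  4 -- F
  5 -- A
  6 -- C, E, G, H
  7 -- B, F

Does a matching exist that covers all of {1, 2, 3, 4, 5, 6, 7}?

No

The set {1, 3, 4, 7} has only 2 neighbours ({B, F}), so by Hall's theorem at most 5 of the 7 left vertices can be matched.
Hence no matching covers every left vertex.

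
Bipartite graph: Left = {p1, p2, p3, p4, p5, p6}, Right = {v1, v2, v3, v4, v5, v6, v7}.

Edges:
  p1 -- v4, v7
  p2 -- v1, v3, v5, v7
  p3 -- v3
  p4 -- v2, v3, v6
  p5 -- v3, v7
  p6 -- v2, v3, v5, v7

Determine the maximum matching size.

6

One maximum matching: p1–v4, p2–v1, p3–v3, p4–v6, p5–v7, p6–v2.
This saturates every left vertex, so 6 is the maximum.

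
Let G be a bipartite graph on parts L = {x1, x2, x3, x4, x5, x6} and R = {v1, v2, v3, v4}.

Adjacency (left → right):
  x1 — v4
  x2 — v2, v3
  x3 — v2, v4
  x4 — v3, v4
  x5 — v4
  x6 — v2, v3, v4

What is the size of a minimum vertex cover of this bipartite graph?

The 3 edges x1–v4, x2–v3, x3–v2 form a matching, so any vertex cover needs at least 3 vertices (one per matched edge).
Conversely {v2, v3, v4} meets every edge and has exactly 3 vertices, so 3 is optimal.

3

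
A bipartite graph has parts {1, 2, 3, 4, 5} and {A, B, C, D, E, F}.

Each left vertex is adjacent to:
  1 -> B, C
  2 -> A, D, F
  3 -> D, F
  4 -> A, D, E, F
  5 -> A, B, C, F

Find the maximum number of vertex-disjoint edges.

One maximum matching: 1→C, 2→D, 3→F, 4→E, 5→B.
All 5 left vertices are matched, so no larger matching exists.

5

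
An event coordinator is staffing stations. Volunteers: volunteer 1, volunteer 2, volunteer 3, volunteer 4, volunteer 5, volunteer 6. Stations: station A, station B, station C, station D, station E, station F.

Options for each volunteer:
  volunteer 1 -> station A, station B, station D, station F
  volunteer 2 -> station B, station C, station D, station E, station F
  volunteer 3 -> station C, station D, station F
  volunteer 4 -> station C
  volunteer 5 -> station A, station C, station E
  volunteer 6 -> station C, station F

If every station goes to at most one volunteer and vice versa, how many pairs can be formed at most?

6

One maximum matching: volunteer 1-station A, volunteer 2-station B, volunteer 3-station D, volunteer 4-station C, volunteer 5-station E, volunteer 6-station F.
This saturates every volunteer, so 6 is the maximum.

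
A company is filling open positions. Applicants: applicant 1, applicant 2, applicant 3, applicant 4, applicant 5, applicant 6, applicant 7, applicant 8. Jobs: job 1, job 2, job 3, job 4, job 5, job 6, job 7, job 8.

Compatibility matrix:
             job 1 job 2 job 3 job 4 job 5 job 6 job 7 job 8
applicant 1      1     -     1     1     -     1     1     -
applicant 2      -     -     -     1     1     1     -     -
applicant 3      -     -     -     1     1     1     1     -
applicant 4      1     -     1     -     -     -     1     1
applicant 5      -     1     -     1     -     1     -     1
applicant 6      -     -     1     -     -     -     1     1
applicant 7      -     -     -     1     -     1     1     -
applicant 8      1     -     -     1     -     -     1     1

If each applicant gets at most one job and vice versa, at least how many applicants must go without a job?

One maximum matching: applicant 1→job 7, applicant 2→job 5, applicant 3→job 4, applicant 4→job 3, applicant 5→job 2, applicant 6→job 8, applicant 7→job 6, applicant 8→job 1.
All 8 applicants are matched, so no larger matching exists.
That matches 8 of the 8, leaving 0 unmatched; no matching can do better.

0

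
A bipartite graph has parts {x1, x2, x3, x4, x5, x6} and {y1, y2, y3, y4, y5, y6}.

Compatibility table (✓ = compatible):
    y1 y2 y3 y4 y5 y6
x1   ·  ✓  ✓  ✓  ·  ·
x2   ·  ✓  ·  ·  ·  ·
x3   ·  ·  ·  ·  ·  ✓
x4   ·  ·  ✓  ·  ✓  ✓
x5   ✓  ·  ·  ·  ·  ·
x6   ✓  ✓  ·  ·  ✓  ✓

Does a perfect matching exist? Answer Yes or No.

A valid assignment of size 6: x1→y4, x2→y2, x3→y6, x4→y3, x5→y1, x6→y5.
Every left vertex is matched, so this is a perfect matching.

Yes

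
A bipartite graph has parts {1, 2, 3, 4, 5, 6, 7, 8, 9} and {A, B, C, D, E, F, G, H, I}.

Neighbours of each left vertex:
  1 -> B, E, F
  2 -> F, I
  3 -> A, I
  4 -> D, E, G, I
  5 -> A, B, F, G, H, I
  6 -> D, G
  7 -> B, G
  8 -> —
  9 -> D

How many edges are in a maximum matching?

One maximum matching: 1–F, 2–I, 3–A, 4–E, 5–H, 6–G, 7–B, 9–D.
The set {8} has only 0 neighbours (∅), so by Hall's theorem at most 8 of the 9 left vertices can be matched.

8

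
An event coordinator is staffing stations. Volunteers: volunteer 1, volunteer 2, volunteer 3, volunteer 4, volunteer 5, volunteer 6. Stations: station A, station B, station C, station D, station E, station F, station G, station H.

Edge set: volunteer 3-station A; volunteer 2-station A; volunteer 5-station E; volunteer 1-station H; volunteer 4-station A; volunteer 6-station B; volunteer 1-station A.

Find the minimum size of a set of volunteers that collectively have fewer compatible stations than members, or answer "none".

2

Take S = {volunteer 2, volunteer 3}. Its neighbourhood is {station A}, so |N(S)| = 1 < |S| = 2.
No single vertex violates Hall's condition since each has at least one neighbour, so 2 is the minimum.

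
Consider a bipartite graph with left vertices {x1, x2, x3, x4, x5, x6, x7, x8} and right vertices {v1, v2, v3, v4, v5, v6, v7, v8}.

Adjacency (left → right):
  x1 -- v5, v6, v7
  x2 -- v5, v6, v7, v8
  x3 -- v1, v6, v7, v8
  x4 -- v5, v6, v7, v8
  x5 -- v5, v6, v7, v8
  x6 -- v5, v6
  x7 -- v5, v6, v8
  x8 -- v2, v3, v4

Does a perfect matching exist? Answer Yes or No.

The set {x1, x2, x4, x5, x6, x7} has only 4 neighbours ({v5, v6, v7, v8}), so by Hall's theorem at most 6 of the 8 left vertices can be matched.
Hence no matching covers every left vertex.

No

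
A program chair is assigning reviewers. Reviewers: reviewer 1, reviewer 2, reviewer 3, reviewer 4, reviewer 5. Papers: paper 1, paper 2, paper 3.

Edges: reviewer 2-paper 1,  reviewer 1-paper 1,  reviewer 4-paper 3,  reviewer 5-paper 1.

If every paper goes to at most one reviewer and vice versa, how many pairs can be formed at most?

2

A valid assignment of size 2: reviewer 1–paper 1, reviewer 4–paper 3.
The set {reviewer 1, reviewer 2, reviewer 3, reviewer 5} has only 1 neighbour ({paper 1}), so by Hall's theorem at most 2 of the 5 reviewers can be matched.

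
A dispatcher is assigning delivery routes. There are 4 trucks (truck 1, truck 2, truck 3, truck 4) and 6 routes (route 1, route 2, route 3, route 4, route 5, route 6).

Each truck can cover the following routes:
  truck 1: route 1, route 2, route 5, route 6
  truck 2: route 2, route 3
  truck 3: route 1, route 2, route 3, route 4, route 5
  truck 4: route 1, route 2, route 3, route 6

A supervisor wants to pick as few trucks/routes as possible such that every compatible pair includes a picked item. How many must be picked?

4

The 4 edges truck 1–route 6, truck 2–route 3, truck 3–route 4, truck 4–route 2 form a matching, so any vertex cover needs at least 4 vertices (one per matched edge).
Conversely {truck 1, truck 2, truck 3, truck 4} meets every edge and has exactly 4 vertices, so 4 is optimal.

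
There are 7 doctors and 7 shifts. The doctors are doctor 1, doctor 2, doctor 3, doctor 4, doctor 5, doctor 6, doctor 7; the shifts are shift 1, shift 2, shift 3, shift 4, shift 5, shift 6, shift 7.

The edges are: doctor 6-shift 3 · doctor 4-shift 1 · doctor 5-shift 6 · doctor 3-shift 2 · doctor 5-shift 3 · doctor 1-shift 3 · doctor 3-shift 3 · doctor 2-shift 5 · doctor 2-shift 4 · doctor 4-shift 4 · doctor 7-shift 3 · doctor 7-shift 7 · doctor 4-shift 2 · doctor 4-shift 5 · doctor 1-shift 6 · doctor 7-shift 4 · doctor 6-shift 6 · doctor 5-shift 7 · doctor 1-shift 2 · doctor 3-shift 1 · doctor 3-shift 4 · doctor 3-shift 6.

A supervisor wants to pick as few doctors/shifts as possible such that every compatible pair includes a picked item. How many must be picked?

7

The 7 edges doctor 1–shift 2, doctor 2–shift 4, doctor 3–shift 1, doctor 4–shift 5, doctor 5–shift 7, doctor 6–shift 6, doctor 7–shift 3 form a matching, so any vertex cover needs at least 7 vertices (one per matched edge).
Conversely {doctor 1, doctor 2, doctor 3, doctor 4, doctor 5, doctor 6, doctor 7} meets every edge and has exactly 7 vertices, so 7 is optimal.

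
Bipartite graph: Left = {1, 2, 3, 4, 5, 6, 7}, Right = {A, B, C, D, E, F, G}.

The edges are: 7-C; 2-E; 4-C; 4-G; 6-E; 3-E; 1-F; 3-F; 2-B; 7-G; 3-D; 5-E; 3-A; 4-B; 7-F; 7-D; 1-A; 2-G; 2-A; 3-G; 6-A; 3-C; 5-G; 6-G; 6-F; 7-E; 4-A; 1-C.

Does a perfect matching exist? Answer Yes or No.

Yes

A valid assignment of size 7: 1-C, 2-A, 3-D, 4-B, 5-E, 6-F, 7-G.
Every left vertex is matched, so this is a perfect matching.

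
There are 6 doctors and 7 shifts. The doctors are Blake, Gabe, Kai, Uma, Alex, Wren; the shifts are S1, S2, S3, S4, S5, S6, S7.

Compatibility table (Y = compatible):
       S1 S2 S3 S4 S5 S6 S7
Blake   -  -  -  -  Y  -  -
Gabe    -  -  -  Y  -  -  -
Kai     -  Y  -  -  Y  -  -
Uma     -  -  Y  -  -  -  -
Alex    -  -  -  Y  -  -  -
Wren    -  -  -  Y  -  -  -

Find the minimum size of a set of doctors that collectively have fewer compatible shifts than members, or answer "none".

2

Take S = {Gabe, Alex}. Its neighbourhood is {S4}, so |N(S)| = 1 < |S| = 2.
No single vertex violates Hall's condition since each has at least one neighbour, so 2 is the minimum.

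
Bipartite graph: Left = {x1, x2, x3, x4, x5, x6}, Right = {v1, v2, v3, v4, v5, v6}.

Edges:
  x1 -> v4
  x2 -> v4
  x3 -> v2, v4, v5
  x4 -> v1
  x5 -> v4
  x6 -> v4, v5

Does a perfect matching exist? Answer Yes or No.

The set {x1, x2, x5} has only 1 neighbour ({v4}), so by Hall's theorem at most 4 of the 6 left vertices can be matched.
Hence no matching covers every left vertex.

No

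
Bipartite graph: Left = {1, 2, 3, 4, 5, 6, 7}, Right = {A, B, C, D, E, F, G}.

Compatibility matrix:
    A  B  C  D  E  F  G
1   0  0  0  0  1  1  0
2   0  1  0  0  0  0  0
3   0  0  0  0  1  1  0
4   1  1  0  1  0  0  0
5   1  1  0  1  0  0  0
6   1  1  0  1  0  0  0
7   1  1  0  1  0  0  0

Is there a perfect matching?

No

The set {2, 4, 5, 6, 7} has only 3 neighbours ({A, B, D}), so by Hall's theorem at most 5 of the 7 left vertices can be matched.
Hence no matching covers every left vertex.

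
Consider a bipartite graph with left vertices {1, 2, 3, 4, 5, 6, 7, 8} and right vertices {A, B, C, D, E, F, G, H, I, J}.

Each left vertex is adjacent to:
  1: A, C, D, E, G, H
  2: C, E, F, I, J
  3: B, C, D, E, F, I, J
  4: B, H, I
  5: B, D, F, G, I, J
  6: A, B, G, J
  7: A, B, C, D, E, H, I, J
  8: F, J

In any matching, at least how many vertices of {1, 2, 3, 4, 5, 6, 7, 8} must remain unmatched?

0

One maximum matching: 1-G, 2-E, 3-D, 4-H, 5-F, 6-B, 7-A, 8-J.
All 8 left vertices are matched, so no larger matching exists.
That matches 8 of the 8, leaving 0 unmatched; no matching can do better.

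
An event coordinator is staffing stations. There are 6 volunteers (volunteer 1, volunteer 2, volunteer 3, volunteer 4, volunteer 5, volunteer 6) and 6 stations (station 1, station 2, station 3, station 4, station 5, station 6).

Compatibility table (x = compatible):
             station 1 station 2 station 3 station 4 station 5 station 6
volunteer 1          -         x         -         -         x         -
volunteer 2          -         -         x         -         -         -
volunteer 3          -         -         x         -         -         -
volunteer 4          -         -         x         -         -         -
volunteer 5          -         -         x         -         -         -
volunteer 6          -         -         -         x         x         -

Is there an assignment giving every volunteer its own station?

The set {volunteer 2, volunteer 3, volunteer 4, volunteer 5} has only 1 neighbour ({station 3}), so by Hall's theorem at most 3 of the 6 volunteers can be matched.
Hence no matching covers every volunteer.

No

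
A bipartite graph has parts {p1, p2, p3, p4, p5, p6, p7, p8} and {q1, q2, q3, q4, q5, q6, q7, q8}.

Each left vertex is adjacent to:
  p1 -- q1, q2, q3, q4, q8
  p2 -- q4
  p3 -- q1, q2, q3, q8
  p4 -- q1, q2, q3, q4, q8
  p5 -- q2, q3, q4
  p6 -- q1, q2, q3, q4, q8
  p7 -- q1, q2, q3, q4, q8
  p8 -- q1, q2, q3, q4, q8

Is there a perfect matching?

No

The set {p1, p2, p3, p4, p5, p6, p7, p8} has only 5 neighbours ({q1, q2, q3, q4, q8}), so by Hall's theorem at most 5 of the 8 left vertices can be matched.
Hence no matching covers every left vertex.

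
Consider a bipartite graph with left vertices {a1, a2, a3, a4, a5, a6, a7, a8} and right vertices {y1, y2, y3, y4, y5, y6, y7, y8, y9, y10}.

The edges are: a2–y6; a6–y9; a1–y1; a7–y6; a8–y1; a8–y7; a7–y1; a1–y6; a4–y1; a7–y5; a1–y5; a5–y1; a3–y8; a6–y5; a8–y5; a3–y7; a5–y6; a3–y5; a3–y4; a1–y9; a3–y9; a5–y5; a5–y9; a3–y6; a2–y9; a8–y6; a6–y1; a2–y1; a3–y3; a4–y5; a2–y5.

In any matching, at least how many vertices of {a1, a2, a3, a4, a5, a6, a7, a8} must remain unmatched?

2

One maximum matching: a1–y6, a2–y9, a3–y3, a4–y5, a5–y1, a8–y7.
The set {a1, a2, a4, a5, a6, a7} has only 4 neighbours ({y1, y5, y6, y9}), so by Hall's theorem at most 6 of the 8 left vertices can be matched.
That matches 6 of the 8, leaving 2 unmatched; no matching can do better.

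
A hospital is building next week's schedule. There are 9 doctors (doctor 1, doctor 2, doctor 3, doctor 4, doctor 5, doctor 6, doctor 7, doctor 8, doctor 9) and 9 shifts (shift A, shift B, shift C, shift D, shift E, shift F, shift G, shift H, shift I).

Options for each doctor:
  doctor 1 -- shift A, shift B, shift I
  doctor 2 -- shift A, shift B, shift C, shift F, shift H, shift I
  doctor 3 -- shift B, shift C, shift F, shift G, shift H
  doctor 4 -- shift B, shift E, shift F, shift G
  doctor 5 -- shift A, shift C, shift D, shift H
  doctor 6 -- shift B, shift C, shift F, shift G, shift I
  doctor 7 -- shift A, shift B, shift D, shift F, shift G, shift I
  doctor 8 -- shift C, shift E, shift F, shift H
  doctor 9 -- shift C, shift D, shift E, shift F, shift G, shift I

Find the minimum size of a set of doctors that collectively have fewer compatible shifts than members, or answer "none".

A matching saturating every doctor exists, for instance doctor 1→shift B, doctor 2→shift A, doctor 3→shift H, doctor 4→shift E, doctor 5→shift D, doctor 6→shift C, doctor 7→shift I, doctor 8→shift F, doctor 9→shift G.
By Hall's marriage theorem, this means |N(S)| ≥ |S| for every subset S, so no violating subset exists.

none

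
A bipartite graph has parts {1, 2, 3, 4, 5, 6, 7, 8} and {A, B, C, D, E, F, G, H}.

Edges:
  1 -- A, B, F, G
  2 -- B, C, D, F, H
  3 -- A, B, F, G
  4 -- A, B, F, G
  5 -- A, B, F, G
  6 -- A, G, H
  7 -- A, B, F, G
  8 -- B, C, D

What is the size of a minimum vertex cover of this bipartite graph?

{2, 6, 8, A, B, F, G} is a vertex cover of size 7: every edge has an endpoint in this set.
No smaller cover exists because 1–A, 2–D, 3–G, 4–F, 5–B, 6–H, 8–C is a matching of size 7, and a cover must include an endpoint of each of these disjoint edges (König's theorem).

7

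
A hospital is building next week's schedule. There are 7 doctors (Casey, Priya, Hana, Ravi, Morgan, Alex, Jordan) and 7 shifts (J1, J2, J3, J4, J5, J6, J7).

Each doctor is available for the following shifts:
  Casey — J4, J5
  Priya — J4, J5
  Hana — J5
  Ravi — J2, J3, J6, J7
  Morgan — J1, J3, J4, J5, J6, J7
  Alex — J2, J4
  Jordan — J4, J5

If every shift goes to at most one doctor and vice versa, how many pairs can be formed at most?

5

For example, pair Casey→J4, Priya→J5, Ravi→J3, Morgan→J6, Alex→J2.
The set {Casey, Priya, Hana, Jordan} has only 2 neighbours ({J4, J5}), so by Hall's theorem at most 5 of the 7 doctors can be matched.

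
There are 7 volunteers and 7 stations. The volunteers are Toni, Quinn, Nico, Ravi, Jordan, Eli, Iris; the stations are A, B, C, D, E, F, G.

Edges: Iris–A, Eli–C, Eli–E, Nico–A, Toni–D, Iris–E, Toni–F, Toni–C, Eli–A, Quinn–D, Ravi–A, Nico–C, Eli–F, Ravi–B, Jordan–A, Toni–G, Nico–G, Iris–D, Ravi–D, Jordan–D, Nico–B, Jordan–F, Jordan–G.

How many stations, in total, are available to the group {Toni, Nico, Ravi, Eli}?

7

The union of neighbours of {Toni, Nico, Ravi, Eli} is {A, B, C, D, E, F, G}, which has 7 elements.
Since |N(S)| = 7 ≥ |S| = 4, Hall's condition holds for this subset.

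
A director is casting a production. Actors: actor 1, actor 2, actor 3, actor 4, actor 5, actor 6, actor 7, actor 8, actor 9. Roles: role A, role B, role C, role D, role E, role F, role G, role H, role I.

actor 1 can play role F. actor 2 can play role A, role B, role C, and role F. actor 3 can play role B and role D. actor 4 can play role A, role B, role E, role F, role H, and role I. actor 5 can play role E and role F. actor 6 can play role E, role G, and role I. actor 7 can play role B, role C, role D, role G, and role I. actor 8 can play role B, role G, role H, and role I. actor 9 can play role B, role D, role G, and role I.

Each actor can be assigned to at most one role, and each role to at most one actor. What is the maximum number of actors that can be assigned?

9

A valid assignment of size 9: actor 1→role F, actor 2→role A, actor 3→role D, actor 4→role I, actor 5→role E, actor 6→role G, actor 7→role C, actor 8→role H, actor 9→role B.
This saturates every actor, so 9 is the maximum.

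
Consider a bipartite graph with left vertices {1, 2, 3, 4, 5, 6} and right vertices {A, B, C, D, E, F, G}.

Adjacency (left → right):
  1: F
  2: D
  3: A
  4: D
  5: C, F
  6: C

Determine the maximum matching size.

4

For example, pair 1→F, 2→D, 3→A, 5→C.
The set {1, 2, 4, 5, 6} has only 3 neighbours ({C, D, F}), so by Hall's theorem at most 4 of the 6 left vertices can be matched.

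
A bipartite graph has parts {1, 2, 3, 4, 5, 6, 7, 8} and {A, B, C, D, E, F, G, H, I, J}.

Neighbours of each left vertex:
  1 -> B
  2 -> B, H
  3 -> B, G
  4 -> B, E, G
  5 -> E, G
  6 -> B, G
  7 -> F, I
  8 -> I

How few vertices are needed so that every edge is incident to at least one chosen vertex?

6

The 6 edges 1–B, 2–H, 3–G, 4–E, 7–F, 8–I form a matching, so any vertex cover needs at least 6 vertices (one per matched edge).
Conversely {2, 7, 8, B, E, G} meets every edge and has exactly 6 vertices, so 6 is optimal.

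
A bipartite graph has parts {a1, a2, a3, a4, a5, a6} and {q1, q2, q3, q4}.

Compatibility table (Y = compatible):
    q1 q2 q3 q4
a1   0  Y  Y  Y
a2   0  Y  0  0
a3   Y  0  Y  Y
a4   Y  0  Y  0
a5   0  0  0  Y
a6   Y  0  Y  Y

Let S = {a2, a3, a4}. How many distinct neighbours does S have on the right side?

4

The union of neighbours of {a2, a3, a4} is {q1, q2, q3, q4}, which has 4 elements.
Since |N(S)| = 4 ≥ |S| = 3, Hall's condition holds for this subset.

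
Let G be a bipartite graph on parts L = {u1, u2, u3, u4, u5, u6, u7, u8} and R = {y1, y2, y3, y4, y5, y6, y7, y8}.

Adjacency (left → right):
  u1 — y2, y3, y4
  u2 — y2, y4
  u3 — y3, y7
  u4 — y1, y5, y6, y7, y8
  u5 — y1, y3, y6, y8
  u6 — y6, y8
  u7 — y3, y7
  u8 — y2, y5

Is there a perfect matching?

For example, pair u1→y2, u2→y4, u3→y7, u4→y6, u5→y1, u6→y8, u7→y3, u8→y5.
All 8 left vertices are covered.

Yes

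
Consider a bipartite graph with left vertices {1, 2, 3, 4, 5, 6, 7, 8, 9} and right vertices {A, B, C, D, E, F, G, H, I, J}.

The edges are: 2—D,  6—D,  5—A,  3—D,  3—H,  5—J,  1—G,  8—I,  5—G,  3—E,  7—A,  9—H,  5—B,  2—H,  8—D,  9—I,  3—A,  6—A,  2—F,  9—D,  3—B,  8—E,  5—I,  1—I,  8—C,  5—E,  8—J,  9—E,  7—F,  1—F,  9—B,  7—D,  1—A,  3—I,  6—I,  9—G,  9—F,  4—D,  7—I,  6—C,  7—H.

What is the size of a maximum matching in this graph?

9

One maximum matching: 1→I, 2→F, 3→A, 4→D, 5→J, 6→C, 7→H, 8→E, 9→G.
All 9 left vertices are matched, so no larger matching exists.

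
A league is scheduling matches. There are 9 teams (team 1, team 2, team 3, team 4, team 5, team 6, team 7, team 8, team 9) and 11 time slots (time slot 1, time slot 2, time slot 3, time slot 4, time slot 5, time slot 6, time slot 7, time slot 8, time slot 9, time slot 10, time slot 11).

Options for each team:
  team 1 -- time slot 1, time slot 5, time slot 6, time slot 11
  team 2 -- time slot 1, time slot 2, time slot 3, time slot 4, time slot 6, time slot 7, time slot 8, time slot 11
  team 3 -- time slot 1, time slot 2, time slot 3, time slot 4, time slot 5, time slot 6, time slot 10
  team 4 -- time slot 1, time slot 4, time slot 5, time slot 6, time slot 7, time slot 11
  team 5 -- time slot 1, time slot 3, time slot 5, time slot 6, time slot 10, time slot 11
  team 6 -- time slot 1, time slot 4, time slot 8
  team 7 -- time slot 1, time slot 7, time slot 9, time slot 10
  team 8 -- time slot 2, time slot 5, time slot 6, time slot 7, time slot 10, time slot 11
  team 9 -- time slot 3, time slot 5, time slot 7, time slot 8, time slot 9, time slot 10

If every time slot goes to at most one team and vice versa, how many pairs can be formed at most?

9

One maximum matching: team 1→time slot 6, team 2→time slot 3, team 3→time slot 5, team 4→time slot 1, team 5→time slot 11, team 6→time slot 4, team 7→time slot 10, team 8→time slot 7, team 9→time slot 8.
All 9 teams are matched, so no larger matching exists.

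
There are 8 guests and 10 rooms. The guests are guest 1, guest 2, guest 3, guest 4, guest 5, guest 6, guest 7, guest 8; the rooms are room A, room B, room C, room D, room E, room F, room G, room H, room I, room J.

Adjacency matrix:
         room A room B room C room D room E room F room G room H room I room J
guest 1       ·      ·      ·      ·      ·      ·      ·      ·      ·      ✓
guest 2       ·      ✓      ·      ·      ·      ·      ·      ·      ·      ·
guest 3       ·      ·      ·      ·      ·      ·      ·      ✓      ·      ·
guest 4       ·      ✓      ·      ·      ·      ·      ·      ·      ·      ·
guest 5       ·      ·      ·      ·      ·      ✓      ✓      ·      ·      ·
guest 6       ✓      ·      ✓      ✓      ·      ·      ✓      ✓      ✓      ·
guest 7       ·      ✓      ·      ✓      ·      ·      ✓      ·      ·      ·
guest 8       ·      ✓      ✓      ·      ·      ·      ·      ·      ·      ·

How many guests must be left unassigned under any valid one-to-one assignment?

One maximum matching: guest 1–room J, guest 2–room B, guest 3–room H, guest 5–room F, guest 6–room I, guest 7–room G, guest 8–room C.
The set {guest 2, guest 4} has only 1 neighbour ({room B}), so by Hall's theorem at most 7 of the 8 guests can be matched.
That matches 7 of the 8, leaving 1 unmatched; no matching can do better.

1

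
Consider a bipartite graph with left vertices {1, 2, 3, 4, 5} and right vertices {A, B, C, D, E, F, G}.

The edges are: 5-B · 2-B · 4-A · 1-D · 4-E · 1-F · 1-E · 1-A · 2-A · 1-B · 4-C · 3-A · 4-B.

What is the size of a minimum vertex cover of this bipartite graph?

4

{1, 4, A, B} is a vertex cover of size 4: every edge has an endpoint in this set.
No smaller cover exists because 1–F, 2–B, 3–A, 4–E is a matching of size 4, and a cover must include an endpoint of each of these disjoint edges (König's theorem).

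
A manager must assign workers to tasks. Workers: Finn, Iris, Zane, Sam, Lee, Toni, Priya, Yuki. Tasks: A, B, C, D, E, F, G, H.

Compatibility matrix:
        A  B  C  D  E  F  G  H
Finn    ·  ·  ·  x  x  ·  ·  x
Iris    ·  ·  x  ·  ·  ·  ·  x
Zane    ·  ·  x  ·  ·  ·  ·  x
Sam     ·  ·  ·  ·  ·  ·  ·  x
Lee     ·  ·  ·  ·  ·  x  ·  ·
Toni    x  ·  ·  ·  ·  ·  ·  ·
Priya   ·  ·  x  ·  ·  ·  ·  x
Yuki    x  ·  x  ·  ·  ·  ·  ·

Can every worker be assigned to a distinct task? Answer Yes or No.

No

The set {Iris, Zane, Sam, Toni, Priya, Yuki} has only 3 neighbours ({A, C, H}), so by Hall's theorem at most 5 of the 8 workers can be matched.
Hence no matching covers every worker.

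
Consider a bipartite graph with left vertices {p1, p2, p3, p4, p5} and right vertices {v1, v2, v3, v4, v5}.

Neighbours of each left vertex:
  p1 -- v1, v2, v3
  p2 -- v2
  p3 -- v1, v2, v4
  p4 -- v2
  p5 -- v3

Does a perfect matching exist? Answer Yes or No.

The set {p2, p4} has only 1 neighbour ({v2}), so by Hall's theorem at most 4 of the 5 left vertices can be matched.
Hence no matching covers every left vertex.

No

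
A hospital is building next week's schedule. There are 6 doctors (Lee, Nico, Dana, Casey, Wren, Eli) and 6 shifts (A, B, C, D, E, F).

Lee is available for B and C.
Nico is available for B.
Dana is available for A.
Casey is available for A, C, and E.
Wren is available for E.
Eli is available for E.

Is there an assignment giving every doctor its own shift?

The set {Lee, Nico, Dana, Casey, Wren, Eli} has only 4 neighbours ({A, B, C, E}), so by Hall's theorem at most 4 of the 6 doctors can be matched.
Hence no matching covers every doctor.

No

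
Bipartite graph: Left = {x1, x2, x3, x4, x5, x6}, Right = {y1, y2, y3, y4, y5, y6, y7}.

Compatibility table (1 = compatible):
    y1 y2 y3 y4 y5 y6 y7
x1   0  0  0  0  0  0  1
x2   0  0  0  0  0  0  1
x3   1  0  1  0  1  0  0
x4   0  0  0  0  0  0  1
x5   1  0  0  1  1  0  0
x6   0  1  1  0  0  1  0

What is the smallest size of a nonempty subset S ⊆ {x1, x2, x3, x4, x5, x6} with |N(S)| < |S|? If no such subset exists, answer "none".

Take S = {x1, x2}. Its neighbourhood is {y7}, so |N(S)| = 1 < |S| = 2.
No single vertex violates Hall's condition since each has at least one neighbour, so 2 is the minimum.

2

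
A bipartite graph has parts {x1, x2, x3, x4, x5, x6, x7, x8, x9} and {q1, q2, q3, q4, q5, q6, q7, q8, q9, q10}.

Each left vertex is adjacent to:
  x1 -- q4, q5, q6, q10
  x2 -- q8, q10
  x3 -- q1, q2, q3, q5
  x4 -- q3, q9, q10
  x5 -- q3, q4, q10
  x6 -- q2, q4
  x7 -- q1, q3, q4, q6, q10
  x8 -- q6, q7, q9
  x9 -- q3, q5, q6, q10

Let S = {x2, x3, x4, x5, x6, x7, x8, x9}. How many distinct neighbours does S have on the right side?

10

The union of neighbours of {x2, x3, x4, x5, x6, x7, x8, x9} is {q1, q2, q3, q4, q5, q6, q7, q8, q9, q10}, which has 10 elements.
Since |N(S)| = 10 ≥ |S| = 8, Hall's condition holds for this subset.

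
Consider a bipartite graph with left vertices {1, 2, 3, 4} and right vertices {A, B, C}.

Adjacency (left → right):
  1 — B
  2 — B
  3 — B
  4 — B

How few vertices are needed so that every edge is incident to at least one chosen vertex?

{B} is a vertex cover of size 1: every edge has an endpoint in this set.
No smaller cover exists because 1–B is a matching of size 1, and a cover must include an endpoint of each of these disjoint edges (König's theorem).

1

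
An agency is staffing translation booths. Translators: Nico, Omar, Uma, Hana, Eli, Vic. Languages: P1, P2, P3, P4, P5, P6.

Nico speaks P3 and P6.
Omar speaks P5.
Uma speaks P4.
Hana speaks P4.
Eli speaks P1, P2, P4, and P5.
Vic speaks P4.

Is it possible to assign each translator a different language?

No

The set {Uma, Hana, Vic} has only 1 neighbour ({P4}), so by Hall's theorem at most 4 of the 6 translators can be matched.
Hence no matching covers every translator.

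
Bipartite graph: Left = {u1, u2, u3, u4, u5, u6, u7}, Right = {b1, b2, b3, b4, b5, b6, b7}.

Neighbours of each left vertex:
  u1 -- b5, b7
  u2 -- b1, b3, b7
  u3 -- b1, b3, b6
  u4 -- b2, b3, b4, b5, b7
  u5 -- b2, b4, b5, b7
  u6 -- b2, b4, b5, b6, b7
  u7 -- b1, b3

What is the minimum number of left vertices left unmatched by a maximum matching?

A valid assignment of size 7: u1-b5, u2-b7, u3-b1, u4-b2, u5-b4, u6-b6, u7-b3.
This saturates every left vertex, so 7 is the maximum.
That matches 7 of the 7, leaving 0 unmatched; no matching can do better.

0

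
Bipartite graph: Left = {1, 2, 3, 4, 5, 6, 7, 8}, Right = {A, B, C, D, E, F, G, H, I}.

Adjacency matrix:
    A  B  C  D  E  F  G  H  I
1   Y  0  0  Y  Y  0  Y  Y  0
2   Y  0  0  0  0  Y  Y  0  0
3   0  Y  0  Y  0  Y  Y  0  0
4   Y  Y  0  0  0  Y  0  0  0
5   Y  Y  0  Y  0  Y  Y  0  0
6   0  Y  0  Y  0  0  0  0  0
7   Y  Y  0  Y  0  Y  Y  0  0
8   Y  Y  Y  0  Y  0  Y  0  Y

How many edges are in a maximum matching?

For example, pair 1–H, 2–G, 3–F, 4–A, 5–D, 6–B, 8–E.
The set {2, 3, 4, 5, 6, 7} has only 5 neighbours ({A, B, D, F, G}), so by Hall's theorem at most 7 of the 8 left vertices can be matched.

7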